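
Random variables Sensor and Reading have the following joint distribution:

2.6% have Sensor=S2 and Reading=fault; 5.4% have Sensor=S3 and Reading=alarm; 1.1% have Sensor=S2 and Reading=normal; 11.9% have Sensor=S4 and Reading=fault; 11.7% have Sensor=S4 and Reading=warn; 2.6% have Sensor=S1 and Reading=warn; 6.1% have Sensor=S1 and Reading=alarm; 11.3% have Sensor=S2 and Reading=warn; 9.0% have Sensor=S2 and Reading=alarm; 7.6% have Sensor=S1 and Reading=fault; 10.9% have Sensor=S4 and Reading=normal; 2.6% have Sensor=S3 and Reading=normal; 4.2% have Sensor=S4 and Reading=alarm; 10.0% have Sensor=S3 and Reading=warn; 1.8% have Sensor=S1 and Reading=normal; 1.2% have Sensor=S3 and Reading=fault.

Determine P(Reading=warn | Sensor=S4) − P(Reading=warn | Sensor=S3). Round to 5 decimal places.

-0.21851

P(Sensor=S4) = 0.109 + 0.117 + 0.042 + 0.119 = 0.387; P(Reading=warn | Sensor=S4) = 0.117/0.387 = 0.302326.
P(Sensor=S3) = 0.026 + 0.100 + 0.054 + 0.012 = 0.192; P(Reading=warn | Sensor=S3) = 0.100/0.192 = 0.520833.
Difference = -0.21851.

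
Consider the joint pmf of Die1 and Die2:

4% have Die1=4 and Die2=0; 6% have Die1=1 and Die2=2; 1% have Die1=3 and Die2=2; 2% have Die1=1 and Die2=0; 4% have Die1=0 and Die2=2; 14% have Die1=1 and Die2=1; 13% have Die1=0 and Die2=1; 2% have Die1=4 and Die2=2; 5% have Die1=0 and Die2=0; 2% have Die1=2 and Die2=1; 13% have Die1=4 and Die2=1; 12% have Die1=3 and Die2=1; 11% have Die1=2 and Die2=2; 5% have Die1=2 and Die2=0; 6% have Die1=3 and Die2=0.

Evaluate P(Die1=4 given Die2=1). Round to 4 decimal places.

0.2407

P(Die2=1) = 0.13 + 0.14 + 0.02 + 0.12 + 0.13 = 0.54.
P(Die1=4 | Die2=1) = 0.13/0.54 = 0.2407.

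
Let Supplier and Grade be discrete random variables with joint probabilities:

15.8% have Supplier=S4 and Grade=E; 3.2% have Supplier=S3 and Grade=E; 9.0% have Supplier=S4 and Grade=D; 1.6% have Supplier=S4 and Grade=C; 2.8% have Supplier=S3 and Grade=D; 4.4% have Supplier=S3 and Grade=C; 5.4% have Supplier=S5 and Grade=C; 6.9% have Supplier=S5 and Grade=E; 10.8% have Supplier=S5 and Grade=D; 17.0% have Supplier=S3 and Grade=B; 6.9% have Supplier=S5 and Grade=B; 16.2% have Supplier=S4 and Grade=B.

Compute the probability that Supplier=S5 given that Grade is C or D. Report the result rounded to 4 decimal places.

0.4765

P(Grade=C) = 0.044 + 0.016 + 0.054 = 0.114.
P(Grade=D) = 0.028 + 0.090 + 0.108 = 0.226.
P(Grade ∈ {C, D}) = 0.114 + 0.226 = 0.340; P(Supplier=S5, Grade ∈ {C, D}) = 0.054 + 0.108 = 0.162.
P(Supplier=S5 | Grade ∈ {C, D}) = 0.162/0.340 = 0.4765.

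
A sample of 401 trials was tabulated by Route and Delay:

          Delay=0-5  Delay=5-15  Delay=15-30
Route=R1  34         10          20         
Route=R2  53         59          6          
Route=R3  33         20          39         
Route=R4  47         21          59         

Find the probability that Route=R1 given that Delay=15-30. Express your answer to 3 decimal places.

0.161

Total with Delay=15-30: 20 + 6 + 39 + 59 = 124.
P(Route=R1 | Delay=15-30) = 20/124 = 0.161.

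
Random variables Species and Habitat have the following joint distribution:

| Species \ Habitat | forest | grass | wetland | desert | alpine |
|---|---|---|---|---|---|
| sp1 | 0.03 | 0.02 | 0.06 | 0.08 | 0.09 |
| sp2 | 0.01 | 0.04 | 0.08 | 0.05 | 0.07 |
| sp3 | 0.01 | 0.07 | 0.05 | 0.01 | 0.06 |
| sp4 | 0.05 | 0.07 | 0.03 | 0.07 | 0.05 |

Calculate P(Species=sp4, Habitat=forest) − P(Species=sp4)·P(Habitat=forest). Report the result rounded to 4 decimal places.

0.0230

P(Species=sp4) = 0.05 + 0.07 + 0.03 + 0.07 + 0.05 = 0.27.
P(Habitat=forest) = 0.03 + 0.01 + 0.01 + 0.05 = 0.10.
P(Species=sp4, Habitat=forest) − P(Species=sp4)P(Habitat=forest) = 0.05 − 0.27×0.10 = 0.0230.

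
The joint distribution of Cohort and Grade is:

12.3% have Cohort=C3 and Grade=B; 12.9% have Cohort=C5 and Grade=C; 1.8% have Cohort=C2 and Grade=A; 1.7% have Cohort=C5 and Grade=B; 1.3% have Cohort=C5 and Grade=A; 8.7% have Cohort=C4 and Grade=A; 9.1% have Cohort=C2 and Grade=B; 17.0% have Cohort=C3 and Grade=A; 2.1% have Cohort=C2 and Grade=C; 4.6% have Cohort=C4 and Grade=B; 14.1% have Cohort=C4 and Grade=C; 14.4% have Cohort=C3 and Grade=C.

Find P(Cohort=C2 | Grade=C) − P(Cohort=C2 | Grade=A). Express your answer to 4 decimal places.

P(Grade=C) = 0.021 + 0.144 + 0.141 + 0.129 = 0.435; P(Cohort=C2 | Grade=C) = 0.021/0.435 = 0.04828.
P(Grade=A) = 0.018 + 0.170 + 0.087 + 0.013 = 0.288; P(Cohort=C2 | Grade=A) = 0.018/0.288 = 0.06250.
Difference = -0.0142.

-0.0142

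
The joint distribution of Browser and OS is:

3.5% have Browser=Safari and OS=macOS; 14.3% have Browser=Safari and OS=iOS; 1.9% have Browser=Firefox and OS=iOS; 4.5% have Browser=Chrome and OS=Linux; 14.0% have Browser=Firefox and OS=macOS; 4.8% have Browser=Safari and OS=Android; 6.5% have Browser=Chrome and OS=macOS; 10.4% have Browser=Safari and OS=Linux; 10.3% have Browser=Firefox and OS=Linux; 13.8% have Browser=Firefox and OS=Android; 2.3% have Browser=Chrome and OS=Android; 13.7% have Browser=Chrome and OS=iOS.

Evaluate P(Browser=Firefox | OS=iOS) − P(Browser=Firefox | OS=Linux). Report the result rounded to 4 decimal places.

-0.3452

P(OS=iOS) = 0.137 + 0.019 + 0.143 = 0.299; P(Browser=Firefox | OS=iOS) = 0.019/0.299 = 0.06355.
P(OS=Linux) = 0.045 + 0.103 + 0.104 = 0.252; P(Browser=Firefox | OS=Linux) = 0.103/0.252 = 0.40873.
Difference = -0.3452.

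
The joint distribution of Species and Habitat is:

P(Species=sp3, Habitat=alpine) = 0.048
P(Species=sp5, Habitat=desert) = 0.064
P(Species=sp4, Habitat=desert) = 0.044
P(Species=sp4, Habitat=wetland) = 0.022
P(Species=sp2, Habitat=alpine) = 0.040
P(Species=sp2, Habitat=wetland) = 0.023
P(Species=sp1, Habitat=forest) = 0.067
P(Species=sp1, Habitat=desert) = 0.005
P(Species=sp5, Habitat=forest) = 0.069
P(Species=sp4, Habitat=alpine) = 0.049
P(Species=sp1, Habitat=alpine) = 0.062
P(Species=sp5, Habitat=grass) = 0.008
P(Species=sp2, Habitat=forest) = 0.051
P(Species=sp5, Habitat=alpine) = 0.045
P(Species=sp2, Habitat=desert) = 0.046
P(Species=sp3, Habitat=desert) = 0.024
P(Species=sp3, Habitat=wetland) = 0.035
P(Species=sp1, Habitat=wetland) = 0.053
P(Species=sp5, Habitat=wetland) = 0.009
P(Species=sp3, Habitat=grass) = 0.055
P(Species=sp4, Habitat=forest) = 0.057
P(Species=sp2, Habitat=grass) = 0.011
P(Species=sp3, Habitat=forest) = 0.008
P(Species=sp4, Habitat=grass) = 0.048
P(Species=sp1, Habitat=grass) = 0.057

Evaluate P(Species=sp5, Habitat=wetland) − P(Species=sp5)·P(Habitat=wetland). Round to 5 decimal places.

P(Species=sp5) = 0.069 + 0.008 + 0.009 + 0.064 + 0.045 = 0.195.
P(Habitat=wetland) = 0.053 + 0.023 + 0.035 + 0.022 + 0.009 = 0.142.
P(Species=sp5, Habitat=wetland) − P(Species=sp5)P(Habitat=wetland) = 0.009 − 0.195×0.142 = -0.01869.

-0.01869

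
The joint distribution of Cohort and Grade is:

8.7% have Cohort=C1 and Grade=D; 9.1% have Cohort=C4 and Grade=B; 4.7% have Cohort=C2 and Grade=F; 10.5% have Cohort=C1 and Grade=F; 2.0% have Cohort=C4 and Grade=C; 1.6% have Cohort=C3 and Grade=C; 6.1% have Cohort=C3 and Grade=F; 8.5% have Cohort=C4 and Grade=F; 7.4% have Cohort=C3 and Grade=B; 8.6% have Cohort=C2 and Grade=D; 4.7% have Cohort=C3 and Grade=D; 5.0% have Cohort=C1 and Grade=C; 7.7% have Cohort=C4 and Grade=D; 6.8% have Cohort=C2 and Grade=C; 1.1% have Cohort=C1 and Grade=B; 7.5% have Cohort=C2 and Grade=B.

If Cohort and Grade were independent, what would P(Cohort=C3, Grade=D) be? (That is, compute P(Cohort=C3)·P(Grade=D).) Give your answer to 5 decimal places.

0.05881

P(Cohort=C3) = 0.074 + 0.016 + 0.047 + 0.061 = 0.198.
P(Grade=D) = 0.087 + 0.086 + 0.047 + 0.077 = 0.297.
Product: 0.198 × 0.297 = 0.05881.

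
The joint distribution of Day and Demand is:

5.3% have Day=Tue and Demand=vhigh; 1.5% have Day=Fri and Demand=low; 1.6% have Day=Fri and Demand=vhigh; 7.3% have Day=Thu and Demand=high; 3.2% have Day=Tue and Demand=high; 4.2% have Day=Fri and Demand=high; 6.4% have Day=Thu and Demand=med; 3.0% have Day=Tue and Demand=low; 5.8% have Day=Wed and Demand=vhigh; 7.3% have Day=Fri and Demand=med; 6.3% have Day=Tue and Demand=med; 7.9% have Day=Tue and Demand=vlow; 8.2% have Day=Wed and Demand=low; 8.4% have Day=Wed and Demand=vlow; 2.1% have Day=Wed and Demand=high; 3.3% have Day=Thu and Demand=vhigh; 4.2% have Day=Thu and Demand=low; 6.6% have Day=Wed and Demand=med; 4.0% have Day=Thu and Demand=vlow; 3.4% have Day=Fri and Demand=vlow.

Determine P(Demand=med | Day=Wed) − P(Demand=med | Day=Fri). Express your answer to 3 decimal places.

-0.193

P(Day=Wed) = 0.084 + 0.082 + 0.066 + 0.021 + 0.058 = 0.311; P(Demand=med | Day=Wed) = 0.066/0.311 = 0.2122.
P(Day=Fri) = 0.034 + 0.015 + 0.073 + 0.042 + 0.016 = 0.180; P(Demand=med | Day=Fri) = 0.073/0.180 = 0.4056.
Difference = -0.193.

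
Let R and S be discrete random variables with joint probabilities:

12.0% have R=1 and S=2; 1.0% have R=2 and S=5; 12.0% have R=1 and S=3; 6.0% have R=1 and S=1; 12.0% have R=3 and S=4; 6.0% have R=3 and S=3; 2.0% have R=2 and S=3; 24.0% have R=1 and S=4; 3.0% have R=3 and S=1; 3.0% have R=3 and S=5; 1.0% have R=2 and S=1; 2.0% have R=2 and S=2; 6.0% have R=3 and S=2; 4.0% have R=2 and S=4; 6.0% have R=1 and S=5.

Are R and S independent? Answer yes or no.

yes

Every cell satisfies P(R,S) = P(R)·P(S). For instance P(R=3) = 0.300, P(S=2) = 0.200, and 0.300×0.200 = 0.060 matches the joint entry. So R and S are independent.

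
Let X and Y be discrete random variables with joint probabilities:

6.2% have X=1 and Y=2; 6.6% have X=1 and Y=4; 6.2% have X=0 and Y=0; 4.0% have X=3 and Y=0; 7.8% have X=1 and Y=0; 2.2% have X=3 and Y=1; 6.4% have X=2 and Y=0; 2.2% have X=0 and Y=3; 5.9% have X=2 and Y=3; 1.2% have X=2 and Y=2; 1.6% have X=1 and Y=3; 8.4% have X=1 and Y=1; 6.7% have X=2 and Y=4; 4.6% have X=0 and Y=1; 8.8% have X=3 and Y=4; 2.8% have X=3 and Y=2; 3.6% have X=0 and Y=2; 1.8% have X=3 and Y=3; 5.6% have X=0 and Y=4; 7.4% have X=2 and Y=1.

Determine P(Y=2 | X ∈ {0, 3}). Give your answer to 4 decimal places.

0.1531

P(X=0) = 0.062 + 0.046 + 0.036 + 0.022 + 0.056 = 0.222.
P(X=3) = 0.040 + 0.022 + 0.028 + 0.018 + 0.088 = 0.196.
P(X ∈ {0, 3}) = 0.222 + 0.196 = 0.418; P(Y=2, X ∈ {0, 3}) = 0.036 + 0.028 = 0.064.
P(Y=2 | X ∈ {0, 3}) = 0.064/0.418 = 0.1531.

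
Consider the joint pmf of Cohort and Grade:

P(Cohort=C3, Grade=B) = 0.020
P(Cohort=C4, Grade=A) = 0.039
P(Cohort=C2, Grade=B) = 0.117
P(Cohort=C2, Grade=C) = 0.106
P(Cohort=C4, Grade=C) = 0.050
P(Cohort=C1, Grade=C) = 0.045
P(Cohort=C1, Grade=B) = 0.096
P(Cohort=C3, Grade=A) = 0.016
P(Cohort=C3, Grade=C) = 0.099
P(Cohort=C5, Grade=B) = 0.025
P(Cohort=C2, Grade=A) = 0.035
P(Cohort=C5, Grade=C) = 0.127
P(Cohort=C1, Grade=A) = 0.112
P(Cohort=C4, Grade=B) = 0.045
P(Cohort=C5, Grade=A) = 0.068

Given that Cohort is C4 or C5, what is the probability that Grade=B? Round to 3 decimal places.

P(Cohort=C4) = 0.039 + 0.045 + 0.050 = 0.134.
P(Cohort=C5) = 0.068 + 0.025 + 0.127 = 0.220.
P(Cohort ∈ {C4, C5}) = 0.134 + 0.220 = 0.354; P(Grade=B, Cohort ∈ {C4, C5}) = 0.045 + 0.025 = 0.070.
P(Grade=B | Cohort ∈ {C4, C5}) = 0.070/0.354 = 0.198.

0.198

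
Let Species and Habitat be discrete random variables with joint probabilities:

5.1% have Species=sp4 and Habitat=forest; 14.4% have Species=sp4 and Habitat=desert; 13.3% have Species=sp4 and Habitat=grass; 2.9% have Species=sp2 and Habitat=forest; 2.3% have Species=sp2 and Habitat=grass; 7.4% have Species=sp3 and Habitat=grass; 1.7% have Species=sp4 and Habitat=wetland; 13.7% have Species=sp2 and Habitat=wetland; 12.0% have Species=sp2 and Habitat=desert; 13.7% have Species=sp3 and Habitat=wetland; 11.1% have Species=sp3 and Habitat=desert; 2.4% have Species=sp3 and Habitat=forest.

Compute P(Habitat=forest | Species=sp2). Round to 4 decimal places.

0.0939

P(Species=sp2) = 0.029 + 0.023 + 0.137 + 0.120 = 0.309.
P(Habitat=forest | Species=sp2) = 0.029/0.309 = 0.0939.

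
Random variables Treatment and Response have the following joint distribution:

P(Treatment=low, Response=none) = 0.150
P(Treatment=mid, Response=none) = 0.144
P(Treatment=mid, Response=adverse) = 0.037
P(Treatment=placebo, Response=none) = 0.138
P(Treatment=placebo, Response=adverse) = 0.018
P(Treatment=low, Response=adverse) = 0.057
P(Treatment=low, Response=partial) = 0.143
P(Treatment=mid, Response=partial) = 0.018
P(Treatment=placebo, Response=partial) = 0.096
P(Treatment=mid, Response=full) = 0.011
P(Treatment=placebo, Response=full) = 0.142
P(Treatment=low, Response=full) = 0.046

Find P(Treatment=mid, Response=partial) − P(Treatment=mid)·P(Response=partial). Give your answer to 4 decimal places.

-0.0360

P(Treatment=mid) = 0.144 + 0.018 + 0.011 + 0.037 = 0.210.
P(Response=partial) = 0.096 + 0.143 + 0.018 = 0.257.
P(Treatment=mid, Response=partial) − P(Treatment=mid)P(Response=partial) = 0.018 − 0.210×0.257 = -0.0360.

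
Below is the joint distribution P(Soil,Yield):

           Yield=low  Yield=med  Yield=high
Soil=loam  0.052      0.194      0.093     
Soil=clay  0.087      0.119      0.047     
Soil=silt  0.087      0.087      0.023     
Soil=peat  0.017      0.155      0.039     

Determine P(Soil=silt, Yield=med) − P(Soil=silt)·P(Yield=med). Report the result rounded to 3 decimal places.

P(Soil=silt) = 0.087 + 0.087 + 0.023 = 0.197.
P(Yield=med) = 0.194 + 0.119 + 0.087 + 0.155 = 0.555.
P(Soil=silt, Yield=med) − P(Soil=silt)P(Yield=med) = 0.087 − 0.197×0.555 = -0.022.

-0.022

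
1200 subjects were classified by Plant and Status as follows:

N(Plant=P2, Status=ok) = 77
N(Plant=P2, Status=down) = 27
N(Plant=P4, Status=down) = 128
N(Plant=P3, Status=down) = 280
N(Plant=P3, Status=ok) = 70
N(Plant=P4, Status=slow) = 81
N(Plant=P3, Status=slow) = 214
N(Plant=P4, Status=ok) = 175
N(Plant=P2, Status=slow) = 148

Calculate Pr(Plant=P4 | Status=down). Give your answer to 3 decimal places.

Total with Status=down: 27 + 280 + 128 = 435.
P(Plant=P4 | Status=down) = 128/435 = 0.294.

0.294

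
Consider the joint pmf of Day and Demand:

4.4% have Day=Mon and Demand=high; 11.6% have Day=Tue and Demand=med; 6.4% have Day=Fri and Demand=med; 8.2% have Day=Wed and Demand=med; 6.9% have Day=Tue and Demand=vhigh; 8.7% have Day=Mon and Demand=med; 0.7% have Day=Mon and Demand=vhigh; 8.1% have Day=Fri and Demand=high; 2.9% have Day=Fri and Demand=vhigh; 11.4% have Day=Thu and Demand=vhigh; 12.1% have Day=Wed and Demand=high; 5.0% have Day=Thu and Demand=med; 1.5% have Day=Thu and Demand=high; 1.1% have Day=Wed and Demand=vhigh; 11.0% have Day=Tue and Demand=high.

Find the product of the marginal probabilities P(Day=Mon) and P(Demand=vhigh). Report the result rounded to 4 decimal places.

0.0317

P(Day=Mon) = 0.087 + 0.044 + 0.007 = 0.138.
P(Demand=vhigh) = 0.007 + 0.069 + 0.011 + 0.114 + 0.029 = 0.230.
Product: 0.138 × 0.230 = 0.0317.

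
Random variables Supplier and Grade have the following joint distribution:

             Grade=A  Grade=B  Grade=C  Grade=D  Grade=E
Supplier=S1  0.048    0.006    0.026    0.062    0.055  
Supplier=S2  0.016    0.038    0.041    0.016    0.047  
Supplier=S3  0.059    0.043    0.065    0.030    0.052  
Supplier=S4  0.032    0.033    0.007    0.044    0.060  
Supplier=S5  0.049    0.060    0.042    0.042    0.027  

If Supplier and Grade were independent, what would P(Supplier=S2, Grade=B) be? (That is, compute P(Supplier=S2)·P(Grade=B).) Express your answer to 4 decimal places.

P(Supplier=S2) = 0.016 + 0.038 + 0.041 + 0.016 + 0.047 = 0.158.
P(Grade=B) = 0.006 + 0.038 + 0.043 + 0.033 + 0.060 = 0.180.
Product: 0.158 × 0.180 = 0.0284.

0.0284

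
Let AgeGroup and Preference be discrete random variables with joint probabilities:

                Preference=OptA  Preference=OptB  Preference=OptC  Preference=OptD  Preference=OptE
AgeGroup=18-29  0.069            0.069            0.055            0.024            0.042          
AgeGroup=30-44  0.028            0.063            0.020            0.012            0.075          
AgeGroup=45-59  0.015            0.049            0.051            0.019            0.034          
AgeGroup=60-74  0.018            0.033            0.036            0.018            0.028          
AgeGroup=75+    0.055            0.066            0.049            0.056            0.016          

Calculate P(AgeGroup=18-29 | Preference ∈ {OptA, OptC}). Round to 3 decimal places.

0.313

P(Preference=OptA) = 0.069 + 0.028 + 0.015 + 0.018 + 0.055 = 0.185.
P(Preference=OptC) = 0.055 + 0.020 + 0.051 + 0.036 + 0.049 = 0.211.
P(Preference ∈ {OptA, OptC}) = 0.185 + 0.211 = 0.396; P(AgeGroup=18-29, Preference ∈ {OptA, OptC}) = 0.069 + 0.055 = 0.124.
P(AgeGroup=18-29 | Preference ∈ {OptA, OptC}) = 0.124/0.396 = 0.313.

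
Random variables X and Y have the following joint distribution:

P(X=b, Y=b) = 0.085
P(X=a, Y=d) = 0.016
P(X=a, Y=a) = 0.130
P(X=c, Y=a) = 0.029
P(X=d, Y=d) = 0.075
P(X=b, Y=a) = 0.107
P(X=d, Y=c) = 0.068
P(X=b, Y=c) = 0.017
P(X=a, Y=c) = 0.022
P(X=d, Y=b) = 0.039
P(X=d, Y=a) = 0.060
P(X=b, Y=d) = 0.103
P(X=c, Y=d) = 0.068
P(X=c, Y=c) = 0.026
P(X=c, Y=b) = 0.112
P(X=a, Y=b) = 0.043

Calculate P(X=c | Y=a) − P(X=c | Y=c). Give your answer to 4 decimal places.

-0.1065

P(Y=a) = 0.130 + 0.107 + 0.029 + 0.060 = 0.326; P(X=c | Y=a) = 0.029/0.326 = 0.08896.
P(Y=c) = 0.022 + 0.017 + 0.026 + 0.068 = 0.133; P(X=c | Y=c) = 0.026/0.133 = 0.19549.
Difference = -0.1065.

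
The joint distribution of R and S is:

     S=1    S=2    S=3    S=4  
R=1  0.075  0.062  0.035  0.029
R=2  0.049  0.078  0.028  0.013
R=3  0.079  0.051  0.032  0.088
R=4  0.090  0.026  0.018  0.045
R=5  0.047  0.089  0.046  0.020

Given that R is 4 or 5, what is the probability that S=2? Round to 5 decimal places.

0.30184

P(R=4) = 0.090 + 0.026 + 0.018 + 0.045 = 0.179.
P(R=5) = 0.047 + 0.089 + 0.046 + 0.020 = 0.202.
P(R ∈ {4, 5}) = 0.179 + 0.202 = 0.381; P(S=2, R ∈ {4, 5}) = 0.026 + 0.089 = 0.115.
P(S=2 | R ∈ {4, 5}) = 0.115/0.381 = 0.30184.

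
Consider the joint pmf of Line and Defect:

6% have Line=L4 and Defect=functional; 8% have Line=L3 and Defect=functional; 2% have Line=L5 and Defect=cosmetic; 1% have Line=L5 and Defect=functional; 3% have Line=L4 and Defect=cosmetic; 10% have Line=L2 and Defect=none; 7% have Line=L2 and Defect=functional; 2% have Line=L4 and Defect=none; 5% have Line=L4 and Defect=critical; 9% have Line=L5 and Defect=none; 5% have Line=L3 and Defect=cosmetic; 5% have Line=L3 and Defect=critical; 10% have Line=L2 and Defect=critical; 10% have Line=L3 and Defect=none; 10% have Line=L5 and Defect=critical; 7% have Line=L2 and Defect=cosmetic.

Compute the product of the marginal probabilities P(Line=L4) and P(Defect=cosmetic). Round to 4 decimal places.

P(Line=L4) = 0.02 + 0.03 + 0.06 + 0.05 = 0.16.
P(Defect=cosmetic) = 0.07 + 0.05 + 0.03 + 0.02 = 0.17.
Product: 0.16 × 0.17 = 0.0272.

0.0272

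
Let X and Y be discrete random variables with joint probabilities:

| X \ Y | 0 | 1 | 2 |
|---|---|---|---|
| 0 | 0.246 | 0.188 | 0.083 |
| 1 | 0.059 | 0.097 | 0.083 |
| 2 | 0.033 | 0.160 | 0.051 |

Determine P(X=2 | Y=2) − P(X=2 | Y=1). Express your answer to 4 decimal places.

-0.1245

P(Y=2) = 0.083 + 0.083 + 0.051 = 0.217; P(X=2 | Y=2) = 0.051/0.217 = 0.23502.
P(Y=1) = 0.188 + 0.097 + 0.160 = 0.445; P(X=2 | Y=1) = 0.160/0.445 = 0.35955.
Difference = -0.1245.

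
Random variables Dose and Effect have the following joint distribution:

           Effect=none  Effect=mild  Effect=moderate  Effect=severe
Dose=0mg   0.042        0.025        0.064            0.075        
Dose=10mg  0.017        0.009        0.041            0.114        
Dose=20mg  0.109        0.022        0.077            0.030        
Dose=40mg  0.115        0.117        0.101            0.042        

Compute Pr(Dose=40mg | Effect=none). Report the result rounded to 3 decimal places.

P(Effect=none) = 0.042 + 0.017 + 0.109 + 0.115 = 0.283.
P(Dose=40mg | Effect=none) = 0.115/0.283 = 0.406.

0.406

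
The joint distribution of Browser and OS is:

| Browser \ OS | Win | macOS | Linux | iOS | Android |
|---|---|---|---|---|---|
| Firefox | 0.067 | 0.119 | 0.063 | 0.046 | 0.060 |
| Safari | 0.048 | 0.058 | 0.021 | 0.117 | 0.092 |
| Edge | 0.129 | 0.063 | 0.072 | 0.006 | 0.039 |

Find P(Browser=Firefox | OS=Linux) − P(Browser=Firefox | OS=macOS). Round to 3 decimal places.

P(OS=Linux) = 0.063 + 0.021 + 0.072 = 0.156; P(Browser=Firefox | OS=Linux) = 0.063/0.156 = 0.4038.
P(OS=macOS) = 0.119 + 0.058 + 0.063 = 0.240; P(Browser=Firefox | OS=macOS) = 0.119/0.240 = 0.4958.
Difference = -0.092.

-0.092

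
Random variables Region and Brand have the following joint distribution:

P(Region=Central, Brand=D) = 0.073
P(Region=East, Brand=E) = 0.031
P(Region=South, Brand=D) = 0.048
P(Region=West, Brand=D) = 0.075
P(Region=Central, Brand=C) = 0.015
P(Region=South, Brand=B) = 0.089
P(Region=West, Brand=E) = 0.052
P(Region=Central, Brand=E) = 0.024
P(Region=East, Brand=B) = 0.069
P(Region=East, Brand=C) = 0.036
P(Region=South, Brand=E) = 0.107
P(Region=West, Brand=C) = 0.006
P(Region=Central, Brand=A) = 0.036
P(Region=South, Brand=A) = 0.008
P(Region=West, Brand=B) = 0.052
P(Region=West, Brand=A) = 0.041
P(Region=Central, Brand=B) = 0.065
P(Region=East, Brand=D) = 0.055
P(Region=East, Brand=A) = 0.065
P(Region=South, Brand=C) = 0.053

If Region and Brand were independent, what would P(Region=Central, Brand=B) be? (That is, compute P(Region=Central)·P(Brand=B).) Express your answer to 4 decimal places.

P(Region=Central) = 0.036 + 0.065 + 0.015 + 0.073 + 0.024 = 0.213.
P(Brand=B) = 0.089 + 0.069 + 0.052 + 0.065 = 0.275.
Product: 0.213 × 0.275 = 0.0586.

0.0586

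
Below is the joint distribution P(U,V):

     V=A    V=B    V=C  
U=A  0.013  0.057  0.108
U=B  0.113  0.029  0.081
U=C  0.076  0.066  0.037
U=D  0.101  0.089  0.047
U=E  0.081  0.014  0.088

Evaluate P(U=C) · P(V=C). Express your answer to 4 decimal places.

0.0646

P(U=C) = 0.076 + 0.066 + 0.037 = 0.179.
P(V=C) = 0.108 + 0.081 + 0.037 + 0.047 + 0.088 = 0.361.
Product: 0.179 × 0.361 = 0.0646.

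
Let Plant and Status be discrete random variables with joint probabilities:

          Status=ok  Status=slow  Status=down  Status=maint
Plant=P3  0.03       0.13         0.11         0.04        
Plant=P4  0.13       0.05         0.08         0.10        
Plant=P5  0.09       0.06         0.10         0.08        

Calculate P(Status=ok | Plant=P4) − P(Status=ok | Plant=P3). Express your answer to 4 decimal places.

0.2643

P(Plant=P4) = 0.13 + 0.05 + 0.08 + 0.10 = 0.36; P(Status=ok | Plant=P4) = 0.13/0.36 = 0.36111.
P(Plant=P3) = 0.03 + 0.13 + 0.11 + 0.04 = 0.31; P(Status=ok | Plant=P3) = 0.03/0.31 = 0.09677.
Difference = 0.2643.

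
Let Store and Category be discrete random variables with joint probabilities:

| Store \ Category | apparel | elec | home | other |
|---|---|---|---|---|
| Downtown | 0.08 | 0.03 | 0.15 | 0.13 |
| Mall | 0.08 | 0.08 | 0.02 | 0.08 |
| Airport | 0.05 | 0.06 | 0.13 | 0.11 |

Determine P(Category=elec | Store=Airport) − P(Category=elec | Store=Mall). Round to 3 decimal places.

-0.136

P(Store=Airport) = 0.05 + 0.06 + 0.13 + 0.11 = 0.35; P(Category=elec | Store=Airport) = 0.06/0.35 = 0.1714.
P(Store=Mall) = 0.08 + 0.08 + 0.02 + 0.08 = 0.26; P(Category=elec | Store=Mall) = 0.08/0.26 = 0.3077.
Difference = -0.136.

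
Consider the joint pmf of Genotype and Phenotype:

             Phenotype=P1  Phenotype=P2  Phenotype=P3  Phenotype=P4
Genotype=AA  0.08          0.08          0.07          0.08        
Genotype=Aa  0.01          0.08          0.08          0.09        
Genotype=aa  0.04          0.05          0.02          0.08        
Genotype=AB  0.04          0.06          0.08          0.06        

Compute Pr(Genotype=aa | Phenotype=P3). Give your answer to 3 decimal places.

P(Phenotype=P3) = 0.07 + 0.08 + 0.02 + 0.08 = 0.25.
P(Genotype=aa | Phenotype=P3) = 0.02/0.25 = 0.080.

0.080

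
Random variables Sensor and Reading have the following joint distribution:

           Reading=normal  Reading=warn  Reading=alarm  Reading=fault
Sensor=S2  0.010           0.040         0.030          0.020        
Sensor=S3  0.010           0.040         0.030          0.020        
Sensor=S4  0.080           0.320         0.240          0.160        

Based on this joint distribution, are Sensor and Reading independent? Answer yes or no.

Every cell satisfies P(Sensor,Reading) = P(Sensor)·P(Reading). For instance P(Sensor=S3) = 0.100, P(Reading=warn) = 0.400, and 0.100×0.400 = 0.040 matches the joint entry. So Sensor and Reading are independent.

yes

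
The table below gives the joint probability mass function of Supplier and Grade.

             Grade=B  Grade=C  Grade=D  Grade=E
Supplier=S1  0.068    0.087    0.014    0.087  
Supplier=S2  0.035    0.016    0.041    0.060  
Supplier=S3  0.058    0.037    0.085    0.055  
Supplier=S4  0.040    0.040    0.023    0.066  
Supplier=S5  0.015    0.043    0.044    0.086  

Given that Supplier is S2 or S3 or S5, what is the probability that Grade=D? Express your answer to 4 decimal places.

P(Supplier=S2) = 0.035 + 0.016 + 0.041 + 0.060 = 0.152.
P(Supplier=S3) = 0.058 + 0.037 + 0.085 + 0.055 = 0.235.
P(Supplier=S5) = 0.015 + 0.043 + 0.044 + 0.086 = 0.188.
P(Supplier ∈ {S2, S3, S5}) = 0.152 + 0.235 + 0.188 = 0.575; P(Grade=D, Supplier ∈ {S2, S3, S5}) = 0.041 + 0.085 + 0.044 = 0.170.
P(Grade=D | Supplier ∈ {S2, S3, S5}) = 0.170/0.575 = 0.2957.

0.2957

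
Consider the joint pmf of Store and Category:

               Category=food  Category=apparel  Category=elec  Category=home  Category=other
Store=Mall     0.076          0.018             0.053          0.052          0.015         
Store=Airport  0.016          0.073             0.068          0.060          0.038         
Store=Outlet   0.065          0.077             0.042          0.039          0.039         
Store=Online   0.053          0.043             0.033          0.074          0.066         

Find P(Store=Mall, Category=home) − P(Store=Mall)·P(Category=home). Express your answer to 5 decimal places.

0.00385

P(Store=Mall) = 0.076 + 0.018 + 0.053 + 0.052 + 0.015 = 0.214.
P(Category=home) = 0.052 + 0.060 + 0.039 + 0.074 = 0.225.
P(Store=Mall, Category=home) − P(Store=Mall)P(Category=home) = 0.052 − 0.214×0.225 = 0.00385.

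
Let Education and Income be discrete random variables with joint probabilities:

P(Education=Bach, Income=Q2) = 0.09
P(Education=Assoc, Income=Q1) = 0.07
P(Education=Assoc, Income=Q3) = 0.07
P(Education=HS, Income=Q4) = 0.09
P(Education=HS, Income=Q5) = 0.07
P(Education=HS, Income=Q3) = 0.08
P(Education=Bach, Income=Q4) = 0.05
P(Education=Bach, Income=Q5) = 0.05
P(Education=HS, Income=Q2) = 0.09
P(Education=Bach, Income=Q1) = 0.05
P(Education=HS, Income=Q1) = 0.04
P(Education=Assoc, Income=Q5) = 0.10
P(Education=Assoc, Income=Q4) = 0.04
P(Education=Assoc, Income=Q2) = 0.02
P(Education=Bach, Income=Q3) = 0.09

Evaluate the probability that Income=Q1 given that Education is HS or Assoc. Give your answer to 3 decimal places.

P(Education=HS) = 0.04 + 0.09 + 0.08 + 0.09 + 0.07 = 0.37.
P(Education=Assoc) = 0.07 + 0.02 + 0.07 + 0.04 + 0.10 = 0.30.
P(Education ∈ {HS, Assoc}) = 0.37 + 0.30 = 0.67; P(Income=Q1, Education ∈ {HS, Assoc}) = 0.04 + 0.07 = 0.11.
P(Income=Q1 | Education ∈ {HS, Assoc}) = 0.11/0.67 = 0.164.

0.164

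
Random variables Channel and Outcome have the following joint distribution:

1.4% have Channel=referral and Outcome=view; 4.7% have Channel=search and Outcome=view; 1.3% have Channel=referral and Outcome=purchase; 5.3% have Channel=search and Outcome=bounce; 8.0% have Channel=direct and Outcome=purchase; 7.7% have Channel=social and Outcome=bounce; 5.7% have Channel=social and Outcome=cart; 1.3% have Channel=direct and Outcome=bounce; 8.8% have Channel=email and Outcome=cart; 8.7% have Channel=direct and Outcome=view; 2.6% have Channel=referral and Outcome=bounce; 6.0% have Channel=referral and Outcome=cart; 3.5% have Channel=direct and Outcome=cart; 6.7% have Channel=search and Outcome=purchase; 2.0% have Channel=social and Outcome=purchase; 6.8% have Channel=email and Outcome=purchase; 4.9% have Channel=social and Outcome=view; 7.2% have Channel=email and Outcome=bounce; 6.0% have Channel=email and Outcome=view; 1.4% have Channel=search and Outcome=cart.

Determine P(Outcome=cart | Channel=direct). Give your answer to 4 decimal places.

P(Channel=direct) = 0.013 + 0.087 + 0.035 + 0.080 = 0.215.
P(Outcome=cart | Channel=direct) = 0.035/0.215 = 0.1628.

0.1628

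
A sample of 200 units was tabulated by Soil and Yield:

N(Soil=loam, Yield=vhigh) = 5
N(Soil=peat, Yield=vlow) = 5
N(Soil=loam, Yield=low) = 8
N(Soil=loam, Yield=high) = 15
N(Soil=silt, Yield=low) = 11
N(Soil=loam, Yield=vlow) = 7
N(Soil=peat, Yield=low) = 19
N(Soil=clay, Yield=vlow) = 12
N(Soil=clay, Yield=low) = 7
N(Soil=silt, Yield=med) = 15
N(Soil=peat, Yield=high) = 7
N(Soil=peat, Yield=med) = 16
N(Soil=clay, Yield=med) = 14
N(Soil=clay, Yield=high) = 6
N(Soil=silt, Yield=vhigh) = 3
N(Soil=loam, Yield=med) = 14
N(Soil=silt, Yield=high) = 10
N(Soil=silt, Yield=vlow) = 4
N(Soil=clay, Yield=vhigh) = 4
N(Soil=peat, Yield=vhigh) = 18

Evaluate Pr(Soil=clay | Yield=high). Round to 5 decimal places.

0.15789

Total with Yield=high: 15 + 6 + 10 + 7 = 38.
P(Soil=clay | Yield=high) = 6/38 = 0.15789.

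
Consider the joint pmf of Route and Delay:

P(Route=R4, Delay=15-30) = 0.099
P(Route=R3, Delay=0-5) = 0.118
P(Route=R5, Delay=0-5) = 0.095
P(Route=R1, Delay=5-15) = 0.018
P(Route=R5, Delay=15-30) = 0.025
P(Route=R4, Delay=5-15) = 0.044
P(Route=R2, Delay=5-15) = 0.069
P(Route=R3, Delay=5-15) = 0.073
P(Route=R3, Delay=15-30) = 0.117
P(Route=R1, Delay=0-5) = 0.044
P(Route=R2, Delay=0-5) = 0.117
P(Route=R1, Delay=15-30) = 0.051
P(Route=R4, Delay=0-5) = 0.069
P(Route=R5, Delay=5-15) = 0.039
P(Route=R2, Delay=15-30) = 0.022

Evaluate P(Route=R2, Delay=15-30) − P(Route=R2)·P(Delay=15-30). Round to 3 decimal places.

P(Route=R2) = 0.117 + 0.069 + 0.022 = 0.208.
P(Delay=15-30) = 0.051 + 0.022 + 0.117 + 0.099 + 0.025 = 0.314.
P(Route=R2, Delay=15-30) − P(Route=R2)P(Delay=15-30) = 0.022 − 0.208×0.314 = -0.043.

-0.043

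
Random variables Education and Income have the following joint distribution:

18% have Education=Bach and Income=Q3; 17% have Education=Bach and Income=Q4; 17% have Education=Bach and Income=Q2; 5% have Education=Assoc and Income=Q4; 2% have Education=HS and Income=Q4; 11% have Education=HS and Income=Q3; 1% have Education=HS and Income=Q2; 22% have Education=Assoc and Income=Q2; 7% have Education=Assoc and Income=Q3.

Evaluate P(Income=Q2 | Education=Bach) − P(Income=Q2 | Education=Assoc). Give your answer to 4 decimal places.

-0.3201

P(Education=Bach) = 0.17 + 0.18 + 0.17 = 0.52; P(Income=Q2 | Education=Bach) = 0.17/0.52 = 0.32692.
P(Education=Assoc) = 0.22 + 0.07 + 0.05 = 0.34; P(Income=Q2 | Education=Assoc) = 0.22/0.34 = 0.64706.
Difference = -0.3201.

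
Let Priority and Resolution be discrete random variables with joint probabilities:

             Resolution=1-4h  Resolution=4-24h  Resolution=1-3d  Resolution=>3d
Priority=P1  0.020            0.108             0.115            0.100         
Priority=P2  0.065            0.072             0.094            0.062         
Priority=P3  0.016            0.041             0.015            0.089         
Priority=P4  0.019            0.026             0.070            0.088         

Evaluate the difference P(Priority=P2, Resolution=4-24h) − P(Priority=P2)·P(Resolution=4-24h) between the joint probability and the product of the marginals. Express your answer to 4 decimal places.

-0.0004

P(Priority=P2) = 0.065 + 0.072 + 0.094 + 0.062 = 0.293.
P(Resolution=4-24h) = 0.108 + 0.072 + 0.041 + 0.026 = 0.247.
P(Priority=P2, Resolution=4-24h) − P(Priority=P2)P(Resolution=4-24h) = 0.072 − 0.293×0.247 = -0.0004.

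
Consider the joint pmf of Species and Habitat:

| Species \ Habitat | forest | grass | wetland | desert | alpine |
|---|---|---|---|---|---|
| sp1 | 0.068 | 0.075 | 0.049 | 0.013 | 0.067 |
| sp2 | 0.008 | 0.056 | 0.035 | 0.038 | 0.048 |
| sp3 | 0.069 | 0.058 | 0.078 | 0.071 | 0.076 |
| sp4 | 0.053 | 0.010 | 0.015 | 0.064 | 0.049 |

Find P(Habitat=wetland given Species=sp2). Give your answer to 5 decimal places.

0.18919

P(Species=sp2) = 0.008 + 0.056 + 0.035 + 0.038 + 0.048 = 0.185.
P(Habitat=wetland | Species=sp2) = 0.035/0.185 = 0.18919.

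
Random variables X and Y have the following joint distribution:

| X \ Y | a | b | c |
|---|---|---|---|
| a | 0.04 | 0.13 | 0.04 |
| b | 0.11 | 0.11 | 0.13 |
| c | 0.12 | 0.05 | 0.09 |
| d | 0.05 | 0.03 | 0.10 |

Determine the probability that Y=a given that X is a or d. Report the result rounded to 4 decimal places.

0.2308

P(X=a) = 0.04 + 0.13 + 0.04 = 0.21.
P(X=d) = 0.05 + 0.03 + 0.10 = 0.18.
P(X ∈ {a, d}) = 0.21 + 0.18 = 0.39; P(Y=a, X ∈ {a, d}) = 0.04 + 0.05 = 0.09.
P(Y=a | X ∈ {a, d}) = 0.09/0.39 = 0.2308.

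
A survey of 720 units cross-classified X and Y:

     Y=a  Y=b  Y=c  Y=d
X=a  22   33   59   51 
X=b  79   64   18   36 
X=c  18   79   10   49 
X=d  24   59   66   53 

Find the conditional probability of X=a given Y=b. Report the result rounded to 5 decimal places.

0.14043

Total with Y=b: 33 + 64 + 79 + 59 = 235.
P(X=a | Y=b) = 33/235 = 0.14043.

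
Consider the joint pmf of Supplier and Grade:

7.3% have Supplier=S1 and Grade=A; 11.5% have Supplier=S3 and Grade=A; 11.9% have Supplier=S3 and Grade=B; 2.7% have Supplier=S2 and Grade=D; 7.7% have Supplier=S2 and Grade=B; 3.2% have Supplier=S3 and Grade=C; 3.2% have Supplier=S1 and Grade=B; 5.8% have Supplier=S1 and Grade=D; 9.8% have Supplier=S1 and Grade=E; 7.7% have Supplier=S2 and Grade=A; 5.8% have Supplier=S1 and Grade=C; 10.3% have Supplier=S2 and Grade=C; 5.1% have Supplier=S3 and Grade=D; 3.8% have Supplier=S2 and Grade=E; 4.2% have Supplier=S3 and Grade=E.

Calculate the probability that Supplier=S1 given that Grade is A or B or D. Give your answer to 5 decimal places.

0.25914

P(Grade=A) = 0.073 + 0.077 + 0.115 = 0.265.
P(Grade=B) = 0.032 + 0.077 + 0.119 = 0.228.
P(Grade=D) = 0.058 + 0.027 + 0.051 = 0.136.
P(Grade ∈ {A, B, D}) = 0.265 + 0.228 + 0.136 = 0.629; P(Supplier=S1, Grade ∈ {A, B, D}) = 0.073 + 0.032 + 0.058 = 0.163.
P(Supplier=S1 | Grade ∈ {A, B, D}) = 0.163/0.629 = 0.25914.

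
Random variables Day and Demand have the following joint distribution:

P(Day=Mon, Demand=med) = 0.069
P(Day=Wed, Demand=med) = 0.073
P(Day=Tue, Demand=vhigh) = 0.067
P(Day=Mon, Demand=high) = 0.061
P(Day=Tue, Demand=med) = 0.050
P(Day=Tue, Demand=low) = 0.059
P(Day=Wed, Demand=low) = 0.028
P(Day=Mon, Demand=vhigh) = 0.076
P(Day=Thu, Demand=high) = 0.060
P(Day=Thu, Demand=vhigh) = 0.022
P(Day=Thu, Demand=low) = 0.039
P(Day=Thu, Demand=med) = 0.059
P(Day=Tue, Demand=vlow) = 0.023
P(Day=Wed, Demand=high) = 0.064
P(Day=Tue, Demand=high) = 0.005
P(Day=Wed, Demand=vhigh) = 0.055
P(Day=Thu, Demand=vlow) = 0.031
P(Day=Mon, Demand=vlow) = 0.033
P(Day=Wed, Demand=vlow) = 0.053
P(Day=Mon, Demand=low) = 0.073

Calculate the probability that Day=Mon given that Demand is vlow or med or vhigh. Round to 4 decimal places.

0.2913

P(Demand=vlow) = 0.033 + 0.023 + 0.053 + 0.031 = 0.140.
P(Demand=med) = 0.069 + 0.050 + 0.073 + 0.059 = 0.251.
P(Demand=vhigh) = 0.076 + 0.067 + 0.055 + 0.022 = 0.220.
P(Demand ∈ {vlow, med, vhigh}) = 0.140 + 0.251 + 0.220 = 0.611; P(Day=Mon, Demand ∈ {vlow, med, vhigh}) = 0.033 + 0.069 + 0.076 = 0.178.
P(Day=Mon | Demand ∈ {vlow, med, vhigh}) = 0.178/0.611 = 0.2913.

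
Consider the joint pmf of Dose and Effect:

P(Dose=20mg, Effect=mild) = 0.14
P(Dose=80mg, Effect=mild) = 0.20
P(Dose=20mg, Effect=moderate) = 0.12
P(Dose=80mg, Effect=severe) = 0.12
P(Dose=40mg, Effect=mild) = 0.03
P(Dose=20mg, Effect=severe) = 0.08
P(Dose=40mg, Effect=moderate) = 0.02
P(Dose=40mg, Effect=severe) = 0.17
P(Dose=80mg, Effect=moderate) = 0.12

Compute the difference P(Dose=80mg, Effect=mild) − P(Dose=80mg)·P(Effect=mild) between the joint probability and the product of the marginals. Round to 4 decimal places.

0.0372

P(Dose=80mg) = 0.20 + 0.12 + 0.12 = 0.44.
P(Effect=mild) = 0.14 + 0.03 + 0.20 = 0.37.
P(Dose=80mg, Effect=mild) − P(Dose=80mg)P(Effect=mild) = 0.20 − 0.44×0.37 = 0.0372.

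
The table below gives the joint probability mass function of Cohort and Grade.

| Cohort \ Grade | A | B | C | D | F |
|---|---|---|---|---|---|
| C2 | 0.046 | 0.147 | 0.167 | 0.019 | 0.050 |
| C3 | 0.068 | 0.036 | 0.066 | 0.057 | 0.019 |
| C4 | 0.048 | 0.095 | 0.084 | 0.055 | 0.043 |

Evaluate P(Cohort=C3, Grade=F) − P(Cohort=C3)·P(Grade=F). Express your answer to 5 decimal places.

-0.00855

P(Cohort=C3) = 0.068 + 0.036 + 0.066 + 0.057 + 0.019 = 0.246.
P(Grade=F) = 0.050 + 0.019 + 0.043 = 0.112.
P(Cohort=C3, Grade=F) − P(Cohort=C3)P(Grade=F) = 0.019 − 0.246×0.112 = -0.00855.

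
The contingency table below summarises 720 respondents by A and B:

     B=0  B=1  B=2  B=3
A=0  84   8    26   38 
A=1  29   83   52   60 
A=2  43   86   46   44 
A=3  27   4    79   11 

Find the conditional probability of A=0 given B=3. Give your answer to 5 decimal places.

0.24837

Total with B=3: 38 + 60 + 44 + 11 = 153.
P(A=0 | B=3) = 38/153 = 0.24837.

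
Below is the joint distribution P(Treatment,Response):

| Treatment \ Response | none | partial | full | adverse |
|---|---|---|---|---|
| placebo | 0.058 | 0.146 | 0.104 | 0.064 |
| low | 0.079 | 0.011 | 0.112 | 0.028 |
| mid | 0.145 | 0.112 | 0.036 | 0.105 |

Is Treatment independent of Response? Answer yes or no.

P(Treatment=mid) = 0.398 and P(Response=full) = 0.252, so their product is 0.10030, but P(Treatment=mid, Response=full) = 0.036. Since these differ, Treatment and Response are not independent.

no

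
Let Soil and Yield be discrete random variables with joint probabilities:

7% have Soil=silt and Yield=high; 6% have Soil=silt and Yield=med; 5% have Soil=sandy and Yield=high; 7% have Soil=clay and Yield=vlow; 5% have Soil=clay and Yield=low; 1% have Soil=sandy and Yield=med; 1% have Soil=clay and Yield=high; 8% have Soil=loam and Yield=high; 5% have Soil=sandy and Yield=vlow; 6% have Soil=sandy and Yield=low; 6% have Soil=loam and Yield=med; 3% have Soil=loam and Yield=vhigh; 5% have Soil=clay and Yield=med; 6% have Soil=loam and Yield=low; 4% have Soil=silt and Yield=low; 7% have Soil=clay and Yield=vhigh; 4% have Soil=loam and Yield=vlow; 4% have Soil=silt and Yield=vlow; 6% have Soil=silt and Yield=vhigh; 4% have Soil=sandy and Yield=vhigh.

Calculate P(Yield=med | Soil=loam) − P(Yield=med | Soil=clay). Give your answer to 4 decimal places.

P(Soil=loam) = 0.04 + 0.06 + 0.06 + 0.08 + 0.03 = 0.27; P(Yield=med | Soil=loam) = 0.06/0.27 = 0.22222.
P(Soil=clay) = 0.07 + 0.05 + 0.05 + 0.01 + 0.07 = 0.25; P(Yield=med | Soil=clay) = 0.05/0.25 = 0.20000.
Difference = 0.0222.

0.0222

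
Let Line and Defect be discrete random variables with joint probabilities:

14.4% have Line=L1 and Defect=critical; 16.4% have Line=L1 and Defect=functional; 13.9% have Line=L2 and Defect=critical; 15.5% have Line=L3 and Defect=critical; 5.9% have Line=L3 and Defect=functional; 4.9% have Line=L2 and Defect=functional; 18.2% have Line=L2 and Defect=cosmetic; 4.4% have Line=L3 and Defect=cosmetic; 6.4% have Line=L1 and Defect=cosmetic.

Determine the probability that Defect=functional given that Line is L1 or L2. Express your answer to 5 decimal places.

P(Line=L1) = 0.064 + 0.164 + 0.144 = 0.372.
P(Line=L2) = 0.182 + 0.049 + 0.139 = 0.370.
P(Line ∈ {L1, L2}) = 0.372 + 0.370 = 0.742; P(Defect=functional, Line ∈ {L1, L2}) = 0.164 + 0.049 = 0.213.
P(Defect=functional | Line ∈ {L1, L2}) = 0.213/0.742 = 0.28706.

0.28706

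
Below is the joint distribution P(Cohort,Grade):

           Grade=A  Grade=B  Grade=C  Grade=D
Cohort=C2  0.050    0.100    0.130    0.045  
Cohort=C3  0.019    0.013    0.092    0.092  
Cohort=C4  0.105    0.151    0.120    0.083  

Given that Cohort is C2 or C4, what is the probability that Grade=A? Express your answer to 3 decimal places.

P(Cohort=C2) = 0.050 + 0.100 + 0.130 + 0.045 = 0.325.
P(Cohort=C4) = 0.105 + 0.151 + 0.120 + 0.083 = 0.459.
P(Cohort ∈ {C2, C4}) = 0.325 + 0.459 = 0.784; P(Grade=A, Cohort ∈ {C2, C4}) = 0.050 + 0.105 = 0.155.
P(Grade=A | Cohort ∈ {C2, C4}) = 0.155/0.784 = 0.198.

0.198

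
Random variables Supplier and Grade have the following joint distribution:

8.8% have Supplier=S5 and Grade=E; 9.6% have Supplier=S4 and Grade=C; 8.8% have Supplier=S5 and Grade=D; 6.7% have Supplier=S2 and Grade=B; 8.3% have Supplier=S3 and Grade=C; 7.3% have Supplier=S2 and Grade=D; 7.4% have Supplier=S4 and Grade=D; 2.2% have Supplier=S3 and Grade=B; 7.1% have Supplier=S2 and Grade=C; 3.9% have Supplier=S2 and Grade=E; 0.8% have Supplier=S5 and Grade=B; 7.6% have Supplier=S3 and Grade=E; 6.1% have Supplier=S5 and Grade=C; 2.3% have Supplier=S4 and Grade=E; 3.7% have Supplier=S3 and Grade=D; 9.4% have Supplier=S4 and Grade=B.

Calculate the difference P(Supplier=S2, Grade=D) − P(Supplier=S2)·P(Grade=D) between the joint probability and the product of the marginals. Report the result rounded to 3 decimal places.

P(Supplier=S2) = 0.067 + 0.071 + 0.073 + 0.039 = 0.250.
P(Grade=D) = 0.073 + 0.037 + 0.074 + 0.088 = 0.272.
P(Supplier=S2, Grade=D) − P(Supplier=S2)P(Grade=D) = 0.073 − 0.250×0.272 = 0.005.

0.005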